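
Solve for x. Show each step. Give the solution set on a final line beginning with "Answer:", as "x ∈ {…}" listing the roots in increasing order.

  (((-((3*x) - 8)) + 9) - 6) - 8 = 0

Step 1. [(((-((3*x) - 8)) + 9) - 6) - 8 = 0] add 8: x sits inside (… - 8). So sub: ((-((3*x) - 8)) + 9) - 6 = 8.
Step 2. [((-((3*x) - 8)) + 9) - 6 = 8] the outer -6 inverts by adding 6. So sub: (-((3*x) - 8)) + 9 = 14.
Step 3. [(-((3*x) - 8)) + 9 = 14] 9 comes off first (subtract 9). So sub: -((3*x) - 8) = 5.
Step 4. [-((3*x) - 8) = 5] leading − — multiply by −1 ⇒ neg: (3*x) - 8 = -5.
Step 5. [(3*x) - 8 = -5] the outer -8 inverts by adding 8. So sub: 3*x = 3.
Step 6. [3*x = 3] leading coefficient 3: divide by 3 ⇒ div: x = 1.

Answer: x ∈ {1}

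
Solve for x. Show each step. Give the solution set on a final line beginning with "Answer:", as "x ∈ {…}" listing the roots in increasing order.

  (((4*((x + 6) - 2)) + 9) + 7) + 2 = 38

Step 1. [(((4*((x + 6) - 2)) + 9) + 7) + 2 = 38] +2 is outermost — subtract 2 both sides, so sub: ((4*((x + 6) - 2)) + 9) + 7 = 36.
Step 2. [((4*((x + 6) - 2)) + 9) + 7 = 36] peel the +7: subtract 7 from each side. So sub: (4*((x + 6) - 2)) + 9 = 29.
Step 3. [(4*((x + 6) - 2)) + 9 = 29] 9 comes off first (subtract 9) ⇒ sub: 4*((x + 6) - 2) = 20.
Step 4. [4*((x + 6) - 2) = 20] 4 out front; divide by 4, so div: (x + 6) - 2 = 5.
Step 5. [(x + 6) - 2 = 5] 2 comes off first (add 2) ⇒ sub: x + 6 = 7.
Step 6. [x + 6 = 7] peel the +6: subtract 6 from each side, so sub: x = 1.

Answer: x ∈ {1}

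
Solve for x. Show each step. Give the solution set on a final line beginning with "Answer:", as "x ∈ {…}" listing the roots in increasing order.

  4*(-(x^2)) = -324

Step 1. [4*(-(x^2)) = -324] LHS = 4·(…); ÷4 both sides, so div: -(x^2) = -81.
Step 2. [-(x^2) = -81] LHS negated; negate both sides, so neg: x^2 = 81.
Step 3. [x^2 = 81] LHS squared, RHS 81 ≥ 0: apply √ (±), so sqrt: x = 9 or -9.

Answer: x ∈ {-9, 9}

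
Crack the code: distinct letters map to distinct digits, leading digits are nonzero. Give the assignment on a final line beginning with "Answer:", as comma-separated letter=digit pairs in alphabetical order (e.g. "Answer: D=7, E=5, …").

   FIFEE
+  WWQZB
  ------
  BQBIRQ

Step 1. [col 1: E + B ≡ Q (mod 10)] B=1 is one option consistent with column 1 (E + B ≡ Q (mod 10), carry-in 0) — take it, so B=1.
Step 2. [col 1: E + B ≡ Q (mod 10)] column 1 (E + B ≡ Q (mod 10), carry-in 0) doesn't pin E yet; pick E=4 and continue. So E=4.
Step 3. [col 1: E + B ≡ Q (mod 10)] from column 1 (E=4, B=1, carry-in 0, digits 1,4 already taken and all letters distinct): Q must equal 5. So Q=5.
Step 4. [col 2: E + Z ≡ R (mod 10)] several values work for Z in column 2 (E + Z ≡ R (mod 10), carry-in 0); try Z=9 ⇒ Z=9.
Step 5. [col 2: E + Z ≡ R (mod 10)] column 2 reads E+Z+carry(0)=R with E=4, Z=9; with digits 1,4,5,9 already taken and all letters distinct, the only value for R is 3, so R=3.
Step 6. [col 3: F + Q ≡ I (mod 10)] no forcing yet in column 3 (carry-in 1); F=6 is free and consistent — try it, so F=6.
Step 7. [col 3: F + Q ≡ I (mod 10)] column 3: given F=6, Q=5, carry-in 1, and digits 1,3,4,5,6,9 already taken and all letters distinct, F+Q≡I (mod 10) forces I=2, so I=2.
Step 8. [col 4: I + W ≡ B (mod 10)] in column 4 we have I+W≡B with carry-in 1; given I=2, B=1 and digits 1,2,3,4,5,6,9 already taken and all letters distinct, that pins W to 8, so W=8.

Answer: B=1, E=4, F=6, I=2, Q=5, R=3, W=8, Z=9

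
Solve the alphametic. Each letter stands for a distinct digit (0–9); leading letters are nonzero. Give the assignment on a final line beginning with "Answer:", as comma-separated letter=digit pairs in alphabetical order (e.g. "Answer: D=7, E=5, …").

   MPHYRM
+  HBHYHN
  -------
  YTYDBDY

Step 1. [col 1: M + N ≡ Y (mod 10)] several values work for M in column 1 (M + N ≡ Y (mod 10), carry-in 0); try M=5, so M=5.
Step 2. [col 1: M + N ≡ Y (mod 10)] no forcing yet in column 1 (carry-in 0); N=6 is free and consistent — try it, so N=6.
Step 3. [col 1: M + N ≡ Y (mod 10)] from column 1 (M=5, N=6, carry-in 0, digits 5,6 already taken and all letters distinct): Y must equal 1, so Y=1.
Step 4. [col 2: R + H ≡ D (mod 10)] H=4 is one option consistent with column 2 (R + H ≡ D (mod 10), carry-in 1) — take it, so H=4.
Step 5. [col 2: R + H ≡ D (mod 10)] D=8 is one option consistent with column 2 (R + H ≡ D (mod 10), carry-in 1) — take it, so D=8.
Step 6. [col 2: R + H ≡ D (mod 10)] in column 2 we have R+H≡D with carry-in 1; given H=4, D=8 and digits 1,4,5,6,8 already taken and all letters distinct, that pins R to 3, so R=3.
Step 7. [col 3: Y + Y ≡ B (mod 10)] in column 3 we have Y+Y≡B with carry-in 0; given Y=1 and digits 1,3,4,5,6,8 already taken and all letters distinct, that pins B to 2 ⇒ B=2.
Step 8. [col 5: P + B ≡ Y (mod 10)] column 5 reads P+B+carry(0)=Y with B=2, Y=1; with digits 1,2,3,4,5,6,8 already taken and all letters distinct, the only value for P is 9 ⇒ P=9.
Step 9. [col 6: M + H ≡ T (mod 10)] in column 6 we have M+H≡T with carry-in 1; given M=5, H=4 and digits 1,2,3,4,5,6,8,9 already taken and all letters distinct, that pins T to 0, so T=0.

Answer: B=2, D=8, H=4, M=5, N=6, P=9, R=3, T=0, Y=1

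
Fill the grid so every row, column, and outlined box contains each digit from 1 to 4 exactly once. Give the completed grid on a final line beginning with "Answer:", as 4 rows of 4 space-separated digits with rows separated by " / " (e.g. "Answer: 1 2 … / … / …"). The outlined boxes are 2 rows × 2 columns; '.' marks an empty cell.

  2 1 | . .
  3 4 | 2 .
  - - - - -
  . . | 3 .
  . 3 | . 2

Step 1. [r4c3∈{1,4}] 1 has one home in col 3: r4c3. So r4c3=1.
Step 2. [r3c4∈{4}] r3c4's peers cover all but 4 ⇒ r3c4=4.
Step 3. [r1c4∈{3}] r1c4 has the single candidate 3. So r1c4=3.
Step 4. [r3c2∈{2}] nothing but 2 survives at r3c2. So r3c2=2.
Step 5. [r4c1∈{4}] r4c1 has the single candidate 4. So r4c1=4.
Step 6. [r2c4∈{1}] r2c4's peers cover all but 1. So r2c4=1.
Step 7. [r1c3∈{4}] r1c3's peers cover all but 4 ⇒ r1c3=4.
Step 8. [r3c1∈{1}] r3c1 has the single candidate 1, so r3c1=1.

Answer: 2 1 4 3 / 3 4 2 1 / 1 2 3 4 / 4 3 1 2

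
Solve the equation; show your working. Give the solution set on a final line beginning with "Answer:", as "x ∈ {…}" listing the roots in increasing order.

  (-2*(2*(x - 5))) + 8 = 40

Step 1. [(-2*(2*(x - 5))) + 8 = 40] 8 comes off first (subtract 8), so sub: -2*(2*(x - 5)) = 32.
Step 2. [-2*(2*(x - 5)) = 32] divide by the outer -2, so div: 2*(x - 5) = -16.
Step 3. [2*(x - 5) = -16] divide by the outer 2. So div: x - 5 = -8.
Step 4. [x - 5 = -8] the outer -5 inverts by adding 5. So sub: x = -3.

Answer: x ∈ {-3}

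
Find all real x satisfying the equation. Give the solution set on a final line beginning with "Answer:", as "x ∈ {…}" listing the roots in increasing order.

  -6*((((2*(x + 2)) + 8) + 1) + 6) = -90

Step 1. [-6*((((2*(x + 2)) + 8) + 1) + 6) = -90] divide by the outer -6 ⇒ div: (((2*(x + 2)) + 8) + 1) + 6 = 15.
Step 2. [(((2*(x + 2)) + 8) + 1) + 6 = 15] the outer +6 inverts by subtracting 6 ⇒ sub: ((2*(x + 2)) + 8) + 1 = 9.
Step 3. [((2*(x + 2)) + 8) + 1 = 9] +1 is outermost — subtract 1 both sides ⇒ sub: (2*(x + 2)) + 8 = 8.
Step 4. [(2*(x + 2)) + 8 = 8] 2 divides every term; factor it out. So factor: (x + 2) + 4 = 4.
Step 5. [(x + 2) + 4 = 4] peel the +4: subtract 4 from each side, so sub: x + 2 = 0.
Step 6. [x + 2 = 0] 2 comes off first (subtract 2). So sub: x = -2.

Answer: x ∈ {-2}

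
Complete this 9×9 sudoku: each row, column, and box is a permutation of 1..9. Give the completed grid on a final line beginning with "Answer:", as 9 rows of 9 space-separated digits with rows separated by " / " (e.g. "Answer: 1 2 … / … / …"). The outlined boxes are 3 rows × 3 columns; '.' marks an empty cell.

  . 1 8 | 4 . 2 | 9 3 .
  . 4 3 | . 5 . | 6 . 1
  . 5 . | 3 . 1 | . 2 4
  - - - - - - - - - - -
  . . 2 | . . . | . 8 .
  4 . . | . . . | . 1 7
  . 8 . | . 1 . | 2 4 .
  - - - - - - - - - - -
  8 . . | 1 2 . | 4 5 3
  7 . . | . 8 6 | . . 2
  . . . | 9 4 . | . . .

Step 1. [r4c2∈{3,6,7,9}] across col 2, 7 lands solely at r4c2 ⇒ r4c2=7.
Step 2. [r9c6∈{3,5,7}] 3 has one home in box 8: r9c6, so r9c6=3.
Step 3. [r1c1∈{6}] only 6 remains possible at r1c1, so r1c1=6.
Step 4. [r3c1∈{9}] r3c1 is down to just 9, so r3c1=9.
Step 5. [r2c6∈{7,8,9}] 9 has one home in row 2: r2c6. So r2c6=9.
Step 6. [r9c8∈{6,7}] col 8 places 6 nowhere but r9c8. So r9c8=6.
Step 7. [r8c4∈{5}] r8c4 is down to just 5 ⇒ r8c4=5.
Step 8. [r4c4∈{6}] only 6 remains possible at r4c4 ⇒ r4c4=6.
Step 9. [r4c1∈{1,3,5}] row 4 places 1 nowhere but r4c1, so r4c1=1.
Step 10. [r9c7∈{1,7,8}] across row 9, 7 lands solely at r9c7. So r9c7=7.
Step 11. [r6c9∈{5,6,9}] r6c9 is the only open cell in col 9 admitting 6, so r6c9=6.
Step 12. [r6c3∈{5,9}] r6c3 is the only open cell in row 6 admitting 9, so r6c3=9.
Step 13. [r6c1∈{3,5}] in row 6, 3 fits only at r6c1, so r6c1=3.
Step 14. [r5c3∈{5,6}] in box 4, 5 fits only at r5c3. So r5c3=5.
Step 15. [r4c7∈{3,5}] col 7 places 5 nowhere but r4c7, so r4c7=5.
Step 16. [r5c5∈{3,9}] across row 5, 9 lands solely at r5c5 ⇒ r5c5=9.
Step 17. [r6c4∈{7}] only 7 remains possible at r6c4 ⇒ r6c4=7.
Step 18. [r7c2∈{6,9}] across row 7, 9 lands solely at r7c2. So r7c2=9.
Step 19. [r9c1∈{2,5}] row 9 places 5 nowhere but r9c1. So r9c1=5.
Step 20. [r3c3∈{7}] only 7 remains possible at r3c3. So r3c3=7.
Step 21. [r9c3∈{1}] r9c3's peers cover all but 1 ⇒ r9c3=1.
Step 22. [r5c6∈{8}] r5c6 has the single candidate 8. So r5c6=8.
Step 23. [r3c7∈{8}] r3c7's peers cover all but 8. So r3c7=8.
Step 24. [r3c5∈{6}] nothing but 6 survives at r3c5, so r3c5=6.
Step 25. [r9c2∈{2}] r9c2 is down to just 2, so r9c2=2.
Step 26. [r2c8∈{7}] r2c8's peers cover all but 7, so r2c8=7.
Step 27. [r6c6∈{5}] nothing but 5 survives at r6c6, so r6c6=5.
Step 28. [r7c3∈{6}] r7c3 is down to just 6 ⇒ r7c3=6.
Step 29. [r4c9∈{9}] only 9 remains possible at r4c9, so r4c9=9.
Step 30. [r4c5∈{3}] only 3 remains possible at r4c5. So r4c5=3.
Step 31. [r8c2∈{3}] r8c2's peers cover all but 3 ⇒ r8c2=3.
Step 32. [r5c2∈{6}] r5c2's peers cover all but 6, so r5c2=6.
Step 33. [r8c8∈{9}] r8c8's peers cover all but 9 ⇒ r8c8=9.
Step 34. [r5c4∈{2}] nothing but 2 survives at r5c4 ⇒ r5c4=2.
Step 35. [r2c4∈{8}] only 8 remains possible at r2c4. So r2c4=8.
Step 36. [r7c6∈{7}] r7c6's peers cover all but 7 ⇒ r7c6=7.
Step 37. [r5c7∈{3}] r5c7 has the single candidate 3. So r5c7=3.
Step 38. [r1c9∈{5}] nothing but 5 survives at r1c9. So r1c9=5.
Step 39. [r8c3∈{4}] r8c3's peers cover all but 4. So r8c3=4.
Step 40. [r4c6∈{4}] r4c6's peers cover all but 4. So r4c6=4.
Step 41. [r1c5∈{7}] r1c5 is down to just 7. So r1c5=7.
Step 42. [r8c7∈{1}] only 1 remains possible at r8c7. So r8c7=1.
Step 43. [r9c9∈{8}] r9c9 is down to just 8. So r9c9=8.
Step 44. [r2c1∈{2}] r2c1 is down to just 2. So r2c1=2.

Answer: 6 1 8 4 7 2 9 3 5 / 2 4 3 8 5 9 6 7 1 / 9 5 7 3 6 1 8 2 4 / 1 7 2 6 3 4 5 8 9 / 4 6 5 2 9 8 3 1 7 / 3 8 9 7 1 5 2 4 6 / 8 9 6 1 2 7 4 5 3 / 7 3 4 5 8 6 1 9 2 / 5 2 1 9 4 3 7 6 8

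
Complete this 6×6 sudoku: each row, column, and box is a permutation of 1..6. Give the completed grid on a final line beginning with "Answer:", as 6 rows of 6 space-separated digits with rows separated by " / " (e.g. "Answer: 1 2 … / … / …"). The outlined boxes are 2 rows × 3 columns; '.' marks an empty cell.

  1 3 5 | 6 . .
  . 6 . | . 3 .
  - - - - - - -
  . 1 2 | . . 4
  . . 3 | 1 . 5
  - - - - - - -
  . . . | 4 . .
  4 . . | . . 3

Step 1. [r5c6∈{1,2,6}] col 6 places 6 nowhere but r5c6. So r5c6=6.
Step 2. [r4c5∈{2,6}] across row 4, 2 lands solely at r4c5 ⇒ r4c5=2.
Step 3. [r6c4∈{2,5}] 2 has one home in box 6: r6c4. So r6c4=2.
Step 4. [r6c2∈{5}] nothing but 5 survives at r6c2 ⇒ r6c2=5.
Step 5. [r6c5∈{1}] nothing but 1 survives at r6c5. So r6c5=1.
Step 6. [r2c1∈{2}] only 2 remains possible at r2c1. So r2c1=2.
Step 7. [r3c1∈{5,6}] row 3 places 5 nowhere but r3c1, so r3c1=5.
Step 8. [r5c1∈{3}] r5c1 has the single candidate 3 ⇒ r5c1=3.
Step 9. [r5c5∈{5}] r5c5's peers cover all but 5, so r5c5=5.
Step 10. [r1c5∈{4}] r1c5 has the single candidate 4. So r1c5=4.
Step 11. [r5c3∈{1}] r5c3 is down to just 1 ⇒ r5c3=1.
Step 12. [r1c6∈{2}] r1c6 is down to just 2. So r1c6=2.
Step 13. [r2c6∈{1}] r2c6 is down to just 1, so r2c6=1.
Step 14. [r3c5∈{6}] r3c5 is down to just 6 ⇒ r3c5=6.
Step 15. [r4c1∈{6}] r4c1's peers cover all but 6. So r4c1=6.
Step 16. [r3c4∈{3}] only 3 remains possible at r3c4. So r3c4=3.
Step 17. [r6c3∈{6}] r6c3 is down to just 6. So r6c3=6.
Step 18. [r4c2∈{4}] only 4 remains possible at r4c2. So r4c2=4.
Step 19. [r5c2∈{2}] nothing but 2 survives at r5c2, so r5c2=2.
Step 20. [r2c3∈{4}] nothing but 4 survives at r2c3. So r2c3=4.
Step 21. [r2c4∈{5}] r2c4 is down to just 5 ⇒ r2c4=5.

Answer: 1 3 5 6 4 2 / 2 6 4 5 3 1 / 5 1 2 3 6 4 / 6 4 3 1 2 5 / 3 2 1 4 5 6 / 4 5 6 2 1 3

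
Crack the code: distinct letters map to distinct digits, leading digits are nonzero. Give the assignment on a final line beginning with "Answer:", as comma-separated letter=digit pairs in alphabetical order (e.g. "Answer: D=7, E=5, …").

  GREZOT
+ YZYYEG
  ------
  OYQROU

Step 1. [col 1: T + G ≡ U (mod 10)] no forcing yet in column 1 (carry-in 0); U=3 is free and consistent — try it ⇒ U=3.
Step 2. [col 1: T + G ≡ U (mod 10)] several values work for T in column 1 (T + G ≡ U (mod 10), carry-in 0); try T=8 ⇒ T=8.
Step 3. [col 1: T + G ≡ U (mod 10)] column 1 reads T+G+carry(0)=U with T=8, U=3; with digits 3,8 already taken and all letters distinct, the only value for G is 5 ⇒ G=5.
Step 4. [col 2: O + E ≡ O (mod 10)] column 2: given nothing yet, carry-in 1, and digits 3,5,8 already taken and all letters distinct, O+E≡O (mod 10) forces E=9, so E=9.
Step 5. [col 2: O + E ≡ O (mod 10)] several values work for O in column 2 (O + E ≡ O (mod 10), carry-in 1); try O=7. So O=7.
Step 6. [col 3: Z + Y ≡ R (mod 10)] column 3 (Z + Y ≡ R (mod 10), carry-in 1) doesn't pin R yet; pick R=6 and continue, so R=6.
Step 7. [col 3: Z + Y ≡ R (mod 10)] Y=1 is one option consistent with column 3 (Z + Y ≡ R (mod 10), carry-in 1) — take it, so Y=1.
Step 8. [col 3: Z + Y ≡ R (mod 10)] column 3 reads Z+Y+carry(1)=R with Y=1, R=6; with digits 1,3,5,6,7,8,9 already taken and all letters distinct, the only value for Z is 4. So Z=4.
Step 9. [col 4: E + Y ≡ Q (mod 10)] column 4: given E=9, Y=1, carry-in 0, and digits 1,3,4,5,6,7,8,9 already taken and all letters distinct, E+Y≡Q (mod 10) forces Q=0 ⇒ Q=0.

Answer: E=9, G=5, O=7, Q=0, R=6, T=8, U=3, Y=1, Z=4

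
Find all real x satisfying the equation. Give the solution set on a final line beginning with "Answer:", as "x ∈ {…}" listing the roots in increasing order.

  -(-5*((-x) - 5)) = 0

Step 1. [-(-5*((-x) - 5)) = 0] LHS negated; negate both sides. So neg: -5*((-x) - 5) = 0.
Step 2. [-5*((-x) - 5) = 0] -5 out front; divide by -5. So div: (-x) - 5 = 0.
Step 3. [(-x) - 5 = 0] -5 is outermost — add 5 both sides, so sub: -x = 5.
Step 4. [-x = 5] LHS negated; negate both sides. So neg: x = -5.

Answer: x ∈ {-5}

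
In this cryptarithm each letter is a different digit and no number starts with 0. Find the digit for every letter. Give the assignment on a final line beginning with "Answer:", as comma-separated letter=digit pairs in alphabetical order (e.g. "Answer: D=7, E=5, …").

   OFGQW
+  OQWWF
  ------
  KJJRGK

Step 1. [col 1: W + F ≡ K (mod 10)] W=6 is one option consistent with column 1 (W + F ≡ K (mod 10), carry-in 0) — take it, so W=6.
Step 2. [col 1: W + F ≡ K (mod 10)] column 1 (W + F ≡ K (mod 10), carry-in 0) doesn't pin K yet; pick K=1 and continue, so K=1.
Step 3. [col 1: W + F ≡ K (mod 10)] column 1 reads W+F+carry(0)=K with W=6, K=1; with digits 1,6 already taken and all letters distinct, the only value for F is 5. So F=5.
Step 4. [col 2: Q + W ≡ G (mod 10)] no forcing yet in column 2 (carry-in 1); Q=3 is free and consistent — try it, so Q=3.
Step 5. [col 2: Q + W ≡ G (mod 10)] from column 2 (Q=3, W=6, carry-in 1, digits 1,3,5,6 already taken and all letters distinct): G must equal 0. So G=0.
Step 6. [col 3: G + W ≡ R (mod 10)] column 3 reads G+W+carry(1)=R with G=0, W=6; with digits 0,1,3,5,6 already taken and all letters distinct, the only value for R is 7, so R=7.
Step 7. [col 4: F + Q ≡ J (mod 10)] column 4 reads F+Q+carry(0)=J with F=5, Q=3; with digits 0,1,3,5,6,7 already taken and all letters distinct, the only value for J is 8 ⇒ J=8.
Step 8. [col 5: O + O ≡ J (mod 10)] column 5 (O + O ≡ J (mod 10), carry-in 0) doesn't pin O yet; pick O=9 and continue, so O=9.

Answer: F=5, G=0, J=8, K=1, O=9, Q=3, R=7, W=6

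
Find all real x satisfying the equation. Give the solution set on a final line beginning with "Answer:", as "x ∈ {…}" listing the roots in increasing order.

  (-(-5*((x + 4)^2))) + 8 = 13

Step 1. [(-(-5*((x + 4)^2))) + 8 = 13] the outer +8 inverts by subtracting 8, so sub: -(-5*((x + 4)^2)) = 5.
Step 2. [-(-5*((x + 4)^2)) = 5] leading − — multiply by −1 ⇒ neg: -5*((x + 4)^2) = -5.
Step 3. [-5*((x + 4)^2) = -5] -5·(inner) — divide through by -5, so div: (x + 4)^2 = 1.
Step 4. [(x + 4)^2 = 1] √ both sides: 1 ≥ 0 gives two branches, so sqrt: x + 4 = 1 or -1.
Step 5. [x + 4 = 1 or -1] subtract 4: x sits inside (… + 4), so sub: x = -3 or -5.

Answer: x ∈ {-5, -3}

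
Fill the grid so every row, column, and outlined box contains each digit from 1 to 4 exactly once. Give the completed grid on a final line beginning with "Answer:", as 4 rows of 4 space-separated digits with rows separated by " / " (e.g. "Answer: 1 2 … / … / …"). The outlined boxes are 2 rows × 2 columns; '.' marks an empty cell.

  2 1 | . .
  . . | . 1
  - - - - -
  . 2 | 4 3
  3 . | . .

Step 1. [r2c3∈{2,3}] 2 has one home in row 2: r2c3. So r2c3=2.
Step 2. [r2c2∈{3,4}] across row 2, 3 lands solely at r2c2 ⇒ r2c2=3.
Step 3. [r4c2∈{4}] r4c2 is down to just 4, so r4c2=4.
Step 4. [r2c1∈{4}] r2c1's peers cover all but 4 ⇒ r2c1=4.
Step 5. [r4c4∈{2}] only 2 remains possible at r4c4 ⇒ r4c4=2.
Step 6. [r4c3∈{1}] r4c3 has the single candidate 1. So r4c3=1.
Step 7. [r1c4∈{4}] only 4 remains possible at r1c4 ⇒ r1c4=4.
Step 8. [r3c1∈{1}] only 1 remains possible at r3c1 ⇒ r3c1=1.
Step 9. [r1c3∈{3}] r1c3's peers cover all but 3. So r1c3=3.

Answer: 2 1 3 4 / 4 3 2 1 / 1 2 4 3 / 3 4 1 2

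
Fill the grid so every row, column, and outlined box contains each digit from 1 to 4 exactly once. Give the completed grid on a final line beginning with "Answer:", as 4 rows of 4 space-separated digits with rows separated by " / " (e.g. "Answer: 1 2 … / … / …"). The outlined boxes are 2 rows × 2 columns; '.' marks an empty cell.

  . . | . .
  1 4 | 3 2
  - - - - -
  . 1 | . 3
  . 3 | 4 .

Step 1. [r4c1∈{2}] r4c1 is down to just 2 ⇒ r4c1=2.
Step 2. [r4c4∈{1}] r4c4 has the single candidate 1, so r4c4=1.
Step 3. [r3c1∈{4}] r3c1's peers cover all but 4 ⇒ r3c1=4.
Step 4. [r1c4∈{4}] r1c4 is down to just 4. So r1c4=4.
Step 5. [r3c3∈{2}] nothing but 2 survives at r3c3 ⇒ r3c3=2.
Step 6. [r1c1∈{3}] only 3 remains possible at r1c1, so r1c1=3.
Step 7. [r1c3∈{1}] only 1 remains possible at r1c3 ⇒ r1c3=1.
Step 8. [r1c2∈{2}] only 2 remains possible at r1c2. So r1c2=2.

Answer: 3 2 1 4 / 1 4 3 2 / 4 1 2 3 / 2 3 4 1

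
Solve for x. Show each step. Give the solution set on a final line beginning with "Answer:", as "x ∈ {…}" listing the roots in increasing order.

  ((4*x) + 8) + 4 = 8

Step 1. [((4*x) + 8) + 4 = 8] subtract 4: x sits inside (… + 4). So sub: (4*x) + 8 = 4.
Step 2. [(4*x) + 8 = 4] the outer +8 inverts by subtracting 8. So sub: 4*x = -4.
Step 3. [4*x = -4] LHS = 4·(…); ÷4 both sides, so div: x = -1.

Answer: x ∈ {-1}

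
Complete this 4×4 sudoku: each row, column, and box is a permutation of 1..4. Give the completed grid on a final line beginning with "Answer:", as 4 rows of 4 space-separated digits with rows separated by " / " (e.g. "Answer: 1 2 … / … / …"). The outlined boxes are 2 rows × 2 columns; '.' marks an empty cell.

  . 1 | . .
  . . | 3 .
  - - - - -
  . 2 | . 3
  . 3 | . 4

Step 1. [r3c1∈{1,4}] 4 has one home in row 3: r3c1. So r3c1=4.
Step 2. [r1c4∈{2}] only 2 remains possible at r1c4, so r1c4=2.
Step 3. [r4c1∈{1}] nothing but 1 survives at r4c1. So r4c1=1.
Step 4. [r1c1∈{3}] only 3 remains possible at r1c1. So r1c1=3.
Step 5. [r1c3∈{4}] nothing but 4 survives at r1c3. So r1c3=4.
Step 6. [r2c4∈{1}] r2c4 has the single candidate 1. So r2c4=1.
Step 7. [r2c1∈{2}] r2c1 is down to just 2 ⇒ r2c1=2.
Step 8. [r4c3∈{2}] r4c3 has the single candidate 2, so r4c3=2.
Step 9. [r3c3∈{1}] nothing but 1 survives at r3c3 ⇒ r3c3=1.
Step 10. [r2c2∈{4}] r2c2's peers cover all but 4, so r2c2=4.

Answer: 3 1 4 2 / 2 4 3 1 / 4 2 1 3 / 1 3 2 4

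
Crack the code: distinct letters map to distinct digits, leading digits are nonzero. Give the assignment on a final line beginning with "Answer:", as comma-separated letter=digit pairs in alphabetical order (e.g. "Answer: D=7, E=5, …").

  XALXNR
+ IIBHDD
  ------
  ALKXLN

Step 1. [col 1: R + D ≡ N (mod 10)] no forcing yet in column 1 (carry-in 0); N=7 is free and consistent — try it ⇒ N=7.
Step 2. [col 1: R + D ≡ N (mod 10)] D=6 is one option consistent with column 1 (R + D ≡ N (mod 10), carry-in 0) — take it ⇒ D=6.
Step 3. [col 1: R + D ≡ N (mod 10)] column 1: given D=6, N=7, carry-in 0, and digits 6,7 already taken and all letters distinct, R+D≡N (mod 10) forces R=1, so R=1.
Step 4. [col 2: N + D ≡ L (mod 10)] column 2 reads N+D+carry(0)=L with N=7, D=6; with digits 1,6,7 already taken and all letters distinct, the only value for L is 3, so L=3.
Step 5. [col 3: X + H ≡ X (mod 10)] column 3 reads X+H+carry(1)=X with nothing yet; with digits 1,3,6,7 already taken and all letters distinct, the only value for H is 9. So H=9.
Step 6. [col 3: X + H ≡ X (mod 10)] several values work for X in column 3 (X + H ≡ X (mod 10), carry-in 1); try X=2 ⇒ X=2.
Step 7. [col 4: L + B ≡ K (mod 10)] no forcing yet in column 4 (carry-in 1); K=4 is free and consistent — try it, so K=4.
Step 8. [col 4: L + B ≡ K (mod 10)] from column 4 (L=3, K=4, carry-in 1, digits 1,2,3,4,6,7,9 already taken and all letters distinct): B must equal 0 ⇒ B=0.
Step 9. [col 5: A + I ≡ L (mod 10)] A=8 is one option consistent with column 5 (A + I ≡ L (mod 10), carry-in 0) — take it, so A=8.
Step 10. [col 5: A + I ≡ L (mod 10)] in column 5 we have A+I≡L with carry-in 0; given A=8, L=3 and digits 0,1,2,3,4,6,7,8,9 already taken and all letters distinct, that pins I to 5, so I=5.

Answer: A=8, B=0, D=6, H=9, I=5, K=4, L=3, N=7, R=1, X=2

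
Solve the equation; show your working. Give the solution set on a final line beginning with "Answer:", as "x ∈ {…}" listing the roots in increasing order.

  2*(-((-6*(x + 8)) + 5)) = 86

Step 1. [2*(-((-6*(x + 8)) + 5)) = 86] LHS = 2·(…); ÷2 both sides ⇒ div: -((-6*(x + 8)) + 5) = 43.
Step 2. [-((-6*(x + 8)) + 5) = 43] flip signs both sides, so neg: (-6*(x + 8)) + 5 = -43.
Step 3. [(-6*(x + 8)) + 5 = -43] 5 comes off first (subtract 5), so sub: -6*(x + 8) = -48.
Step 4. [-6*(x + 8) = -48] leading coefficient -6: divide by -6. So div: x + 8 = 8.
Step 5. [x + 8 = 8] the outer +8 inverts by subtracting 8, so sub: x = 0.

Answer: x ∈ {0}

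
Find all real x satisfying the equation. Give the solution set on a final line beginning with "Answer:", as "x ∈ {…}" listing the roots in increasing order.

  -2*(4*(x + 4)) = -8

Step 1. [-2*(4*(x + 4)) = -8] -2·(inner) — divide through by -2 ⇒ div: 4*(x + 4) = 4.
Step 2. [4*(x + 4) = 4] LHS = 4·(…); ÷4 both sides ⇒ div: x + 4 = 1.
Step 3. [x + 4 = 1] subtract 4: x sits inside (… + 4) ⇒ sub: x = -3.

Answer: x ∈ {-3}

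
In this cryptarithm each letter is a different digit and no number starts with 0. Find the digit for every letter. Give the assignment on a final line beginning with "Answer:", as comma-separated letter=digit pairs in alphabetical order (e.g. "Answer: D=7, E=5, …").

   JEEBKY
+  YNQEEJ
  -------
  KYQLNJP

Step 1. [K] adding two 6-digit numbers gives at most 6+1 digits, and here it does — K is that final carry and must be 1, so K=1.
Step 2. [col 1: Y + J ≡ P (mod 10)] column 1 (Y + J ≡ P (mod 10), carry-in 0) doesn't pin P yet; pick P=4 and continue. So P=4.
Step 3. [col 1: Y + J ≡ P (mod 10)] J=9 is one option consistent with column 1 (Y + J ≡ P (mod 10), carry-in 0) — take it. So J=9.
Step 4. [col 1: Y + J ≡ P (mod 10)] from column 1 (J=9, P=4, carry-in 0, digits 1,4,9 already taken and all letters distinct): Y must equal 5. So Y=5.
Step 5. [col 2: K + E ≡ J (mod 10)] from column 2 (K=1, J=9, carry-in 1, digits 1,4,5,9 already taken and all letters distinct): E must equal 7 ⇒ E=7.
Step 6. [col 3: B + E ≡ N (mod 10)] column 3 (B + E ≡ N (mod 10), carry-in 0) doesn't pin B yet; pick B=6 and continue. So B=6.
Step 7. [col 3: B + E ≡ N (mod 10)] column 3: given B=6, E=7, carry-in 0, and digits 1,4,5,6,7,9 already taken and all letters distinct, B+E≡N (mod 10) forces N=3 ⇒ N=3.
Step 8. [col 4: E + Q ≡ L (mod 10)] several values work for Q in column 4 (E + Q ≡ L (mod 10), carry-in 1); try Q=0, so Q=0.
Step 9. [col 4: E + Q ≡ L (mod 10)] column 4 reads E+Q+carry(1)=L with E=7, Q=0; with digits 0,1,3,4,5,6,7,9 already taken and all letters distinct, the only value for L is 8 ⇒ L=8.

Answer: B=6, E=7, J=9, K=1, L=8, N=3, P=4, Q=0, Y=5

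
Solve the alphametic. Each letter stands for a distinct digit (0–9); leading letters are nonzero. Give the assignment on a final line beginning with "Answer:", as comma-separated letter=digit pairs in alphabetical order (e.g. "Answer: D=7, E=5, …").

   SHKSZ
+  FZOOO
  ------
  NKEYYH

Step 1. [col 1: Z + O ≡ H (mod 10)] no forcing yet in column 1 (carry-in 0); H=5 is free and consistent — try it, so H=5.
Step 2. [col 1: Z + O ≡ H (mod 10)] several values work for Z in column 1 (Z + O ≡ H (mod 10), carry-in 0); try Z=2, so Z=2.
Step 3. [col 1: Z + O ≡ H (mod 10)] in column 1 we have Z+O≡H with carry-in 0; given Z=2, H=5 and digits 2,5 already taken and all letters distinct, that pins O to 3, so O=3.
Step 4. [col 2: S + O ≡ Y (mod 10)] column 2 (S + O ≡ Y (mod 10), carry-in 0) doesn't pin Y yet; pick Y=0 and continue, so Y=0.
Step 5. [col 2: S + O ≡ Y (mod 10)] in column 2 we have S+O≡Y with carry-in 0; given O=3, Y=0 and digits 0,2,3,5 already taken and all letters distinct, that pins S to 7. So S=7.
Step 6. [N] N is the leading digit of a 6-digit sum of two 5-digit numbers; the final carry is exactly 1. So N=1.
Step 7. [col 3: K + O ≡ Y (mod 10)] column 3: given O=3, Y=0, carry-in 1, and digits 0,1,2,3,5,7 already taken and all letters distinct, K+O≡Y (mod 10) forces K=6. So K=6.
Step 8. [col 4: H + Z ≡ E (mod 10)] from column 4 (H=5, Z=2, carry-in 1, digits 0,1,2,3,5,6,7 already taken and all letters distinct): E must equal 8 ⇒ E=8.
Step 9. [col 5: S + F ≡ K (mod 10)] from column 5 (S=7, K=6, carry-in 0, digits 0,1,2,3,5,6,7,8 already taken and all letters distinct): F must equal 9, so F=9.

Answer: E=8, F=9, H=5, K=6, N=1, O=3, S=7, Y=0, Z=2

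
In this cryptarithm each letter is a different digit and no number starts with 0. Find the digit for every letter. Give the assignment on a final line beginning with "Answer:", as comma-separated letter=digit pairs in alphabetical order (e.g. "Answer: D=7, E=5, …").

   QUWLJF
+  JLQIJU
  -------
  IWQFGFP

Step 1. [col 1: F + U ≡ P (mod 10)] column 1 (F + U ≡ P (mod 10), carry-in 0) doesn't pin F yet; pick F=5 and continue ⇒ F=5.
Step 2. [col 1: F + U ≡ P (mod 10)] no forcing yet in column 1 (carry-in 0); P=3 is free and consistent — try it ⇒ P=3.
Step 3. [col 1: F + U ≡ P (mod 10)] from column 1 (F=5, P=3, carry-in 0, digits 3,5 already taken and all letters distinct): U must equal 8 ⇒ U=8.
Step 4. [col 2: J + J ≡ F (mod 10)] several values work for J in column 2 (J + J ≡ F (mod 10), carry-in 1); try J=7 ⇒ J=7.
Step 5. [col 3: L + I ≡ G (mod 10)] L=0 is one option consistent with column 3 (L + I ≡ G (mod 10), carry-in 1) — take it ⇒ L=0.
Step 6. [col 3: L + I ≡ G (mod 10)] in column 3 we have L+I≡G with carry-in 1; given L=0 and digits 0,3,5,7,8 already taken and all letters distinct, that pins G to 2. So G=2.
Step 7. [col 3: L + I ≡ G (mod 10)] column 3 reads L+I+carry(1)=G with L=0, G=2; with digits 0,2,3,5,7,8 already taken and all letters distinct, the only value for I is 1, so I=1.
Step 8. [col 4: W + Q ≡ F (mod 10)] no forcing yet in column 4 (carry-in 0); Q=9 is free and consistent — try it ⇒ Q=9.
Step 9. [col 4: W + Q ≡ F (mod 10)] from column 4 (Q=9, F=5, carry-in 0, digits 0,1,2,3,5,7,8,9 already taken and all letters distinct): W must equal 6 ⇒ W=6.

Answer: F=5, G=2, I=1, J=7, L=0, P=3, Q=9, U=8, W=6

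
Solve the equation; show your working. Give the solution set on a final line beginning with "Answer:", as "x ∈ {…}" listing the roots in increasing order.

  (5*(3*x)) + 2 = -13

Step 1. [(5*(3*x)) + 2 = -13] the outer +2 inverts by subtracting 2. So sub: 5*(3*x) = -15.
Step 2. [5*(3*x) = -15] leading coefficient 5: divide by 5. So div: 3*x = -3.
Step 3. [3*x = -3] 3·(inner) — divide through by 3. So div: x = -1.

Answer: x ∈ {-1}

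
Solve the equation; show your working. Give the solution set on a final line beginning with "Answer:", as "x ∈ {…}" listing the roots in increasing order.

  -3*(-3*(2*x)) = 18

Step 1. [-3*(-3*(2*x)) = 18] -3·(inner) — divide through by -3, so div: -3*(2*x) = -6.
Step 2. [-3*(2*x) = -6] -3 out front; divide by -3, so div: 2*x = 2.
Step 3. [2*x = 2] 2·(inner) — divide through by 2, so div: x = 1.

Answer: x ∈ {1}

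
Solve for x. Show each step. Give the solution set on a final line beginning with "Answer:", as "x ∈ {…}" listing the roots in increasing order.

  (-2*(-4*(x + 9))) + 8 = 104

Step 1. [(-2*(-4*(x + 9))) + 8 = 104] 8 comes off first (subtract 8). So sub: -2*(-4*(x + 9)) = 96.
Step 2. [-2*(-4*(x + 9)) = 96] LHS = -2·(…); ÷-2 both sides ⇒ div: -4*(x + 9) = -48.
Step 3. [-4*(x + 9) = -48] -4 out front; divide by -4, so div: x + 9 = 12.
Step 4. [x + 9 = 12] the outer +9 inverts by subtracting 9. So sub: x = 3.

Answer: x ∈ {3}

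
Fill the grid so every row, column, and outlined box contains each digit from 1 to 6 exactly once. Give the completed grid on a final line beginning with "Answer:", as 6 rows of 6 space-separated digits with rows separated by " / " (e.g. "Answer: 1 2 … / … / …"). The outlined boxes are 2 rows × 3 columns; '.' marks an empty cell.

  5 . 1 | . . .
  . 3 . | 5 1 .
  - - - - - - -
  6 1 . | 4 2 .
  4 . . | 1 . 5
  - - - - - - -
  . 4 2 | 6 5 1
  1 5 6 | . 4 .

Step 1. [r2c6∈{2,4,6}] across row 2, 6 lands solely at r2c6 ⇒ r2c6=6.
Step 2. [r3c6∈{3}] r3c6 has the single candidate 3. So r3c6=3.
Step 3. [r6c4∈{2,3}] across row 6, 3 lands solely at r6c4. So r6c4=3.
Step 4. [r1c4∈{2}] r1c4 has the single candidate 2. So r1c4=2.
Step 5. [r4c2∈{2}] r4c2 has the single candidate 2. So r4c2=2.
Step 6. [r2c1∈{2}] r2c1's peers cover all but 2. So r2c1=2.
Step 7. [r5c1∈{3}] r5c1's peers cover all but 3 ⇒ r5c1=3.
Step 8. [r1c2∈{6}] nothing but 6 survives at r1c2 ⇒ r1c2=6.
Step 9. [r1c6∈{4}] r1c6 is down to just 4, so r1c6=4.
Step 10. [r4c5∈{6}] nothing but 6 survives at r4c5, so r4c5=6.
Step 11. [r3c3∈{5}] r3c3's peers cover all but 5. So r3c3=5.
Step 12. [r1c5∈{3}] only 3 remains possible at r1c5 ⇒ r1c5=3.
Step 13. [r6c6∈{2}] r6c6 is down to just 2. So r6c6=2.
Step 14. [r4c3∈{3}] r4c3 is down to just 3. So r4c3=3.
Step 15. [r2c3∈{4}] r2c3's peers cover all but 4. So r2c3=4.

Answer: 5 6 1 2 3 4 / 2 3 4 5 1 6 / 6 1 5 4 2 3 / 4 2 3 1 6 5 / 3 4 2 6 5 1 / 1 5 6 3 4 2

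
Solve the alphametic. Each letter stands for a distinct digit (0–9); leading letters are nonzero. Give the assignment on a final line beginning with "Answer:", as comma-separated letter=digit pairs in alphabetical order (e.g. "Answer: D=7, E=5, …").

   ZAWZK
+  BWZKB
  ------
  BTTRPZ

Step 1. [col 1: K + B ≡ Z (mod 10)] several values work for K in column 1 (K + B ≡ Z (mod 10), carry-in 0); try K=7, so K=7.
Step 2. [col 1: K + B ≡ Z (mod 10)] column 1 (K + B ≡ Z (mod 10), carry-in 0) doesn't pin Z yet; pick Z=8 and continue. So Z=8.
Step 3. [col 1: K + B ≡ Z (mod 10)] column 1 reads K+B+carry(0)=Z with K=7, Z=8; with digits 7,8 already taken and all letters distinct, the only value for B is 1. So B=1.
Step 4. [col 2: Z + K ≡ P (mod 10)] in column 2 we have Z+K≡P with carry-in 0; given Z=8, K=7 and digits 1,7,8 already taken and all letters distinct, that pins P to 5 ⇒ P=5.
Step 5. [col 3: W + Z ≡ R (mod 10)] column 3 (W + Z ≡ R (mod 10), carry-in 1) doesn't pin W yet; pick W=3 and continue, so W=3.
Step 6. [col 3: W + Z ≡ R (mod 10)] column 3 reads W+Z+carry(1)=R with W=3, Z=8; with digits 1,3,5,7,8 already taken and all letters distinct, the only value for R is 2. So R=2.
Step 7. [col 4: A + W ≡ T (mod 10)] A=6 is one option consistent with column 4 (A + W ≡ T (mod 10), carry-in 1) — take it. So A=6.
Step 8. [col 4: A + W ≡ T (mod 10)] in column 4 we have A+W≡T with carry-in 1; given A=6, W=3 and digits 1,2,3,5,6,7,8 already taken and all letters distinct, that pins T to 0 ⇒ T=0.

Answer: A=6, B=1, K=7, P=5, R=2, T=0, W=3, Z=8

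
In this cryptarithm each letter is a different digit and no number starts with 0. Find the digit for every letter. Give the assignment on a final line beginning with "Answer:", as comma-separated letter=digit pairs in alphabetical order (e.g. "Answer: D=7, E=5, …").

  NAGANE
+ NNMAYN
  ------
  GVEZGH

Step 1. [col 1: E + N ≡ H (mod 10)] E=7 is one option consistent with column 1 (E + N ≡ H (mod 10), carry-in 0) — take it. So E=7.
Step 2. [col 1: E + N ≡ H (mod 10)] several values work for H in column 1 (E + N ≡ H (mod 10), carry-in 0); try H=9 ⇒ H=9.
Step 3. [col 1: E + N ≡ H (mod 10)] column 1: given E=7, H=9, carry-in 0, and digits 7,9 already taken and all letters distinct, E+N≡H (mod 10) forces N=2 ⇒ N=2.
Step 4. [col 2: N + Y ≡ G (mod 10)] G=5 is one option consistent with column 2 (N + Y ≡ G (mod 10), carry-in 0) — take it ⇒ G=5.
Step 5. [col 2: N + Y ≡ G (mod 10)] column 2: given N=2, G=5, carry-in 0, and digits 2,5,7,9 already taken and all letters distinct, N+Y≡G (mod 10) forces Y=3, so Y=3.
Step 6. [col 3: A + A ≡ Z (mod 10)] no forcing yet in column 3 (carry-in 0); A=8 is free and consistent — try it ⇒ A=8.
Step 7. [col 3: A + A ≡ Z (mod 10)] column 3: given A=8, carry-in 0, and digits 2,3,5,7,8,9 already taken and all letters distinct, A+A≡Z (mod 10) forces Z=6, so Z=6.
Step 8. [col 4: G + M ≡ E (mod 10)] from column 4 (G=5, E=7, carry-in 1, digits 2,3,5,6,7,8,9 already taken and all letters distinct): M must equal 1, so M=1.
Step 9. [col 5: A + N ≡ V (mod 10)] column 5: given A=8, N=2, carry-in 0, and digits 1,2,3,5,6,7,8,9 already taken and all letters distinct, A+N≡V (mod 10) forces V=0. So V=0.

Answer: A=8, E=7, G=5, H=9, M=1, N=2, V=0, Y=3, Z=6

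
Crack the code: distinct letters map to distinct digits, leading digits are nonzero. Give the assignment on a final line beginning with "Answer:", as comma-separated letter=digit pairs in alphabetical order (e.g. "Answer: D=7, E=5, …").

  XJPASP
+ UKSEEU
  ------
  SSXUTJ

Step 1. [col 1: P + U ≡ J (mod 10)] several values work for U in column 1 (P + U ≡ J (mod 10), carry-in 0); try U=2 ⇒ U=2.
Step 2. [col 1: P + U ≡ J (mod 10)] no forcing yet in column 1 (carry-in 0); J=8 is free and consistent — try it, so J=8.
Step 3. [col 1: P + U ≡ J (mod 10)] in column 1 we have P+U≡J with carry-in 0; given U=2, J=8 and digits 2,8 already taken and all letters distinct, that pins P to 6, so P=6.
Step 4. [col 2: S + E ≡ T (mod 10)] S=4 is one option consistent with column 2 (S + E ≡ T (mod 10), carry-in 0) — take it. So S=4.
Step 5. [col 2: S + E ≡ T (mod 10)] column 2 (S + E ≡ T (mod 10), carry-in 0) doesn't pin E yet; pick E=3 and continue, so E=3.
Step 6. [col 2: S + E ≡ T (mod 10)] column 2 reads S+E+carry(0)=T with S=4, E=3; with digits 2,3,4,6,8 already taken and all letters distinct, the only value for T is 7, so T=7.
Step 7. [col 3: A + E ≡ U (mod 10)] column 3: given E=3, U=2, carry-in 0, and digits 2,3,4,6,7,8 already taken and all letters distinct, A+E≡U (mod 10) forces A=9. So A=9.
Step 8. [col 4: P + S ≡ X (mod 10)] column 4: given P=6, S=4, carry-in 1, and digits 2,3,4,6,7,8,9 already taken and all letters distinct, P+S≡X (mod 10) forces X=1. So X=1.
Step 9. [col 5: J + K ≡ S (mod 10)] in column 5 we have J+K≡S with carry-in 1; given J=8, S=4 and digits 1,2,3,4,6,7,8,9 already taken and all letters distinct, that pins K to 5 ⇒ K=5.

Answer: A=9, E=3, J=8, K=5, P=6, S=4, T=7, U=2, X=1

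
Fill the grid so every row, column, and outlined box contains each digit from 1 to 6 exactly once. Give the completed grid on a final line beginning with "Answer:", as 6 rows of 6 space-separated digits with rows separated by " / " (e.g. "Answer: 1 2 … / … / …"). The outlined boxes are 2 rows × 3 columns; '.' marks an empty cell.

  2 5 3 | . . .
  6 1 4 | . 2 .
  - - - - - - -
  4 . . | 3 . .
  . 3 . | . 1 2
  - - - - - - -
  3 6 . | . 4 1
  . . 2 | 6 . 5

Step 1. [r3c5∈{5,6}] r3c5 is the only open cell in col 5 admitting 5. So r3c5=5.
Step 2. [r1c6∈{4,6}] col 6 places 4 nowhere but r1c6 ⇒ r1c6=4.
Step 3. [r4c3∈{5,6}] r4c3 is the only open cell in row 4 admitting 6, so r4c3=6.
Step 4. [r6c2∈{4}] r6c2 has the single candidate 4, so r6c2=4.
Step 5. [r3c3∈{1}] r3c3 has the single candidate 1, so r3c3=1.
Step 6. [r6c1∈{1}] only 1 remains possible at r6c1, so r6c1=1.
Step 7. [r1c4∈{1}] r1c4's peers cover all but 1 ⇒ r1c4=1.
Step 8. [r2c6∈{3}] nothing but 3 survives at r2c6, so r2c6=3.
Step 9. [r4c1∈{5}] nothing but 5 survives at r4c1, so r4c1=5.
Step 10. [r5c4∈{2}] r5c4's peers cover all but 2, so r5c4=2.
Step 11. [r6c5∈{3}] only 3 remains possible at r6c5, so r6c5=3.
Step 12. [r3c6∈{6}] r3c6's peers cover all but 6, so r3c6=6.
Step 13. [r1c5∈{6}] r1c5 has the single candidate 6 ⇒ r1c5=6.
Step 14. [r3c2∈{2}] only 2 remains possible at r3c2 ⇒ r3c2=2.
Step 15. [r2c4∈{5}] r2c4 is down to just 5 ⇒ r2c4=5.
Step 16. [r4c4∈{4}] r4c4's peers cover all but 4 ⇒ r4c4=4.
Step 17. [r5c3∈{5}] r5c3's peers cover all but 5. So r5c3=5.

Answer: 2 5 3 1 6 4 / 6 1 4 5 2 3 / 4 2 1 3 5 6 / 5 3 6 4 1 2 / 3 6 5 2 4 1 / 1 4 2 6 3 5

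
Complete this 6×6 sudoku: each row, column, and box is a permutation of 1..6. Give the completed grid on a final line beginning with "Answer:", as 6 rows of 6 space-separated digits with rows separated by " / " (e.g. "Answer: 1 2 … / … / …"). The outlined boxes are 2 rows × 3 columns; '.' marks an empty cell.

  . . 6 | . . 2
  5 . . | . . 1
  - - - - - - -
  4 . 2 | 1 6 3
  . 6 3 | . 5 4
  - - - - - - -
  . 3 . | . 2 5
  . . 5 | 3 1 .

Step 1. [r2c3∈{4}] nothing but 4 survives at r2c3. So r2c3=4.
Step 2. [r4c1∈{1}] r4c1 has the single candidate 1 ⇒ r4c1=1.
Step 3. [r6c6∈{6}] only 6 remains possible at r6c6, so r6c6=6.
Step 4. [r1c5∈{3,4}] in col 5, 4 fits only at r1c5, so r1c5=4.
Step 5. [r6c2∈{2,4}] 4 has one home in row 6: r6c2 ⇒ r6c2=4.
Step 6. [r5c3∈{1}] nothing but 1 survives at r5c3, so r5c3=1.
Step 7. [r6c1∈{2}] nothing but 2 survives at r6c1. So r6c1=2.
Step 8. [r1c2∈{1}] r1c2 is down to just 1. So r1c2=1.
Step 9. [r5c1∈{6}] r5c1 is down to just 6. So r5c1=6.
Step 10. [r1c1∈{3}] only 3 remains possible at r1c1 ⇒ r1c1=3.
Step 11. [r1c4∈{5}] r1c4 is down to just 5. So r1c4=5.
Step 12. [r4c4∈{2}] r4c4's peers cover all but 2, so r4c4=2.
Step 13. [r2c2∈{2}] r2c2's peers cover all but 2, so r2c2=2.
Step 14. [r2c4∈{6}] r2c4's peers cover all but 6. So r2c4=6.
Step 15. [r3c2∈{5}] r3c2's peers cover all but 5 ⇒ r3c2=5.
Step 16. [r5c4∈{4}] only 4 remains possible at r5c4 ⇒ r5c4=4.
Step 17. [r2c5∈{3}] r2c5 is down to just 3 ⇒ r2c5=3.

Answer: 3 1 6 5 4 2 / 5 2 4 6 3 1 / 4 5 2 1 6 3 / 1 6 3 2 5 4 / 6 3 1 4 2 5 / 2 4 5 3 1 6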